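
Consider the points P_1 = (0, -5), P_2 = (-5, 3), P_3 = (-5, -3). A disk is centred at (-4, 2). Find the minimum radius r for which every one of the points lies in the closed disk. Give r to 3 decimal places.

The required radius is the distance from (-4, 2) to the farthest point.
Squared distances: 65, 2, 26.
Maximum is 65, attained at P_1.
r = √65 ≈ 8.062.

8.062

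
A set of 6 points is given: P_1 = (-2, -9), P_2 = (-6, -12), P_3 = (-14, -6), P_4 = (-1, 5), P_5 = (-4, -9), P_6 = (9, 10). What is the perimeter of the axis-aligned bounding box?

90

Width = max x − min x = 9 − (-14) = 23.
Height = max y − min y = 10 − (-12) = 22.
Perimeter = 2(23 + 22) = 90.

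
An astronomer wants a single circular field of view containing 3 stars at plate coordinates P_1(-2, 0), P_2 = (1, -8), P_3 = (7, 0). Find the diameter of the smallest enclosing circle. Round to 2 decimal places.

10.68

Side lengths²: P_1P_2² = 73, P_1P_3² = 81, P_2P_3² = 100.
Since P_2P_3² = 100 < 81 + 73 = 154, the triangle is acute, so the smallest enclosing circle is the circumcircle.
Circumcentre = (2.5, -2.875), r² = 28.515625.
Diameter = 2r = 2√(28.515625) ≈ 10.68.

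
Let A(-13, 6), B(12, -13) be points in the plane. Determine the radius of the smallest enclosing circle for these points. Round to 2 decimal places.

The smallest circle enclosing two points has them as diameter endpoints.
Centre = midpoint = (-0.5, -3.5); r² = |AB|²/4 = 986/4 = 246.5.
r = √(246.5) ≈ 15.70.

15.70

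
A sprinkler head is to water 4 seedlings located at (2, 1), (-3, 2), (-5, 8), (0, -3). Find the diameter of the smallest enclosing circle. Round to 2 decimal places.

12.08

A smallest enclosing disk is always determined by at most three of the input points on its boundary.
The farthest pair is (-5, 8)–(0, -3) with squared distance 146. The circle on this segment as diameter has centre (-2.5, 2.5) and r² = 146/4 = 36.5.
Check (2, 1): distance² to centre = 22.5 ≤ 36.5, so it lies inside.
All remaining points lie in this disk, and no smaller disk contains both endpoints, so this is the minimum enclosing circle.
Diameter = 2r = 2√(36.5) ≈ 12.08.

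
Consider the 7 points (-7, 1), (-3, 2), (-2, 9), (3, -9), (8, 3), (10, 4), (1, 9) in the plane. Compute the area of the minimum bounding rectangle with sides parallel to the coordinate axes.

306

x ranges over [-7, 10], width 17.
y ranges over [-9, 9], height 18.
Area = 17 × 18 = 306.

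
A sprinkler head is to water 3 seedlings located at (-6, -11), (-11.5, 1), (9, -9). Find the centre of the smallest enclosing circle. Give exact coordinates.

(-1.25, -4)

Call the three points A, B, C in the order given.
Side lengths²: AB² = 174.25, AC² = 229, BC² = 520.25.
Since BC² = 520.25 ≥ 229 + 174.25 = 403.25, the angle opposite BC is not acute, so the smallest enclosing circle has BC as diameter.
Centre = midpoint of BC = (-1.25, -4), r² = 520.25/4 = 130.0625.
Centre = (-1.25, -4).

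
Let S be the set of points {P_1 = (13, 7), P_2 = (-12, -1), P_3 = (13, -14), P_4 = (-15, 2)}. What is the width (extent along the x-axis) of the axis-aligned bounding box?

28

max x = 13, min x = -15, so width = 28.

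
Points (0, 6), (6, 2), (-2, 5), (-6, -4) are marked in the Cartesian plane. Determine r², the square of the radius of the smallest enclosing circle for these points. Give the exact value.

A smallest enclosing disk is always determined by at most three of the input points on its boundary.
The minimum enclosing circle is determined by three boundary points: (0, 6), (6, 2), (-6, -4).
Their circumcentre is (-1/7, -5/7) with r² = 2210/49.
The farthest remaining point (-2, 5) is at distance² 1769/49 ≤ 2210/49.

2210/49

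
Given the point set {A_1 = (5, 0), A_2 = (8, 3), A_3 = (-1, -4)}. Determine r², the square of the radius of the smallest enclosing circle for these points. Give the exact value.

32.5

Side lengths²: A_1A_2² = 18, A_1A_3² = 52, A_2A_3² = 130.
Since A_2A_3² = 130 ≥ 52 + 18 = 70, the angle opposite A_2A_3 is not acute, so the smallest enclosing circle has A_2A_3 as diameter.
Centre = midpoint of A_2A_3 = (3.5, -0.5), r² = 130/4 = 32.5.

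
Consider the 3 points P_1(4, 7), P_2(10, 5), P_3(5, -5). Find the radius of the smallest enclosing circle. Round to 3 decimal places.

Side lengths²: P_1P_2² = 40, P_1P_3² = 145, P_2P_3² = 125.
Since P_1P_3² = 145 < 125 + 40 = 165, the triangle is acute, so the smallest enclosing circle is the circumcircle.
Circumcentre = (75/14, 15/14), r² = 3625/98.
r = √(3625/98) ≈ 6.082.

6.082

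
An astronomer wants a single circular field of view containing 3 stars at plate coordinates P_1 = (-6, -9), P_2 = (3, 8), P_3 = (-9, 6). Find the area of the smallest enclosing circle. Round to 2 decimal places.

Side lengths²: P_1P_2² = 370, P_1P_3² = 234, P_2P_3² = 148.
Since P_1P_2² = 370 < 234 + 148 = 382, the triangle is acute, so the smallest enclosing circle is the circumcircle.
Circumcentre = (-55/31, -11/31), r² = 88985/961.
Area = π·r² = π·88985/961 ≈ 290.90.

290.90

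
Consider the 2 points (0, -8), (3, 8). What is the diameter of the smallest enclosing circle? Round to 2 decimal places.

16.28

The smallest circle enclosing two points has them as diameter endpoints.
Centre = midpoint = (1.5, 0); r² = |(0, -8)−(3, 8)|²/4 = 265/4 = 66.25.
Diameter = 2r = 2√(66.25) ≈ 16.28.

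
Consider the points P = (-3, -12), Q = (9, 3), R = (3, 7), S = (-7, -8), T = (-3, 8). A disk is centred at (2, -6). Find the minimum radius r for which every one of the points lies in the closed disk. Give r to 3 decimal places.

The required radius is the distance from (2, -6) to the farthest point.
Squared distances: 61, 130, 170, 85, 221.
Maximum is 221, attained at T.
r = √221 ≈ 14.866.

14.866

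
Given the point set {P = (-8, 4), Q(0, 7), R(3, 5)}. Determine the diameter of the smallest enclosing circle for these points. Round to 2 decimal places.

Side lengths²: PQ² = 73, PR² = 122, QR² = 13.
Since PR² = 122 ≥ 73 + 13 = 86, the angle opposite PR is not acute, so the smallest enclosing circle has PR as diameter.
Centre = midpoint of PR = (-2.5, 4.5), r² = 122/4 = 30.5.
Diameter = 2r = 2√(30.5) ≈ 11.05.

11.05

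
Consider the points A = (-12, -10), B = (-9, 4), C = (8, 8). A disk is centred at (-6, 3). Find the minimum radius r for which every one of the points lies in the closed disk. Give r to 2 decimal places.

14.87

The required radius is the distance from (-6, 3) to the farthest point.
Squared distances: 205, 10, 221.
Maximum is 221, attained at C.
r = √221 ≈ 14.87.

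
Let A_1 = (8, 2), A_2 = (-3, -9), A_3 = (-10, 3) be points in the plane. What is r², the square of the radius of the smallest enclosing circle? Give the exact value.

62725/722

Side lengths²: A_1A_2² = 242, A_1A_3² = 325, A_2A_3² = 193.
Since A_1A_3² = 325 < 242 + 193 = 435, the triangle is acute, so the smallest enclosing circle is the circumcircle.
Circumcentre = (-43/38, 5/38), r² = 62725/722.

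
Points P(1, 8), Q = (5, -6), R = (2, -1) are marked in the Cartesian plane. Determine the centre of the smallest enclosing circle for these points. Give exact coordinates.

Side lengths²: PQ² = 212, PR² = 82, QR² = 34.
Since PQ² = 212 ≥ 82 + 34 = 116, the angle opposite PQ is not acute, so the smallest enclosing circle has PQ as diameter.
Centre = midpoint of PQ = (3, 1), r² = 212/4 = 53.
Centre = (3, 1).

(3, 1)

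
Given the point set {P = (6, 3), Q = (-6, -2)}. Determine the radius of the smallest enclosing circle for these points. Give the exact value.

The smallest circle enclosing two points has them as diameter endpoints.
Centre = midpoint = (0, 0.5); r² = |PQ|²/4 = 169/4 = 42.25.
r = √(42.25) = 6.5.

6.5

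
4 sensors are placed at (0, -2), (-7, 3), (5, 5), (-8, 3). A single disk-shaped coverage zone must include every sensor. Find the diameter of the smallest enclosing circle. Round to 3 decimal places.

The farthest pair is (5, 5)–(-8, 3) with squared distance 173. The circle on this segment as diameter has centre (-1.5, 4) and r² = 173/4 = 43.25.
Check (0, -2): distance² to centre = 38.25 ≤ 43.25, so it lies inside.
All remaining points lie in this disk, and no smaller disk contains both endpoints, so this is the minimum enclosing circle.
Diameter = 2r = 2√(43.25) ≈ 13.153.

13.153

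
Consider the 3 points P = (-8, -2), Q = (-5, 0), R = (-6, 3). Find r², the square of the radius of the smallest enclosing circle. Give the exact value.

Side lengths²: PQ² = 13, PR² = 29, QR² = 10.
Since PR² = 29 ≥ 13 + 10 = 23, the angle opposite PR is not acute, so the smallest enclosing circle has PR as diameter.
Centre = midpoint of PR = (-7, 0.5), r² = 29/4 = 7.25.

7.25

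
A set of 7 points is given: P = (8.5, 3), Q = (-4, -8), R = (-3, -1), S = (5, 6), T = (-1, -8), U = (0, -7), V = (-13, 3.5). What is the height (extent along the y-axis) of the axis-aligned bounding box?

max y = 6, min y = -8, so height = 14.

14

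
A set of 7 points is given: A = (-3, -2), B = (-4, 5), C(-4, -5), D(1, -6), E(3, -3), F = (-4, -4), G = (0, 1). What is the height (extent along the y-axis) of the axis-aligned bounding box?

11

max y = 5, min y = -6, so height = 11.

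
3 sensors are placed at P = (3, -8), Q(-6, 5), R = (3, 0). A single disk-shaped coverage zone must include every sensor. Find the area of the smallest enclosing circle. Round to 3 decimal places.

Side lengths²: PQ² = 250, PR² = 64, QR² = 106.
Since PQ² = 250 ≥ 106 + 64 = 170, the angle opposite PQ is not acute, so the smallest enclosing circle has PQ as diameter.
Centre = midpoint of PQ = (-1.5, -1.5), r² = 250/4 = 62.5.
Area = π·r² = π·62.5 ≈ 196.350.

196.350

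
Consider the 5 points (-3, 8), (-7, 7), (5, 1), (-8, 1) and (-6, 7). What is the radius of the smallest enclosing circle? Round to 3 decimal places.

6.801

The minimum enclosing circle of a finite set is fixed by two of the points (as a diameter) or three (as a circumcircle).
The minimum enclosing circle is determined by three boundary points: (-7, 7), (5, 1), (-8, 1).
Their circumcentre is (-1.5, 3) with r² = 46.25.
The farthest remaining point (-6, 7) is at distance² 36.25 ≤ 46.25.
r = √(46.25) ≈ 6.801.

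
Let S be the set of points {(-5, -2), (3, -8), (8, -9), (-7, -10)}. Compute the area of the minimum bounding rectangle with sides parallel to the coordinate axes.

120

x ranges over [-7, 8], width 15.
y ranges over [-10, -2], height 8.
Area = 15 × 8 = 120.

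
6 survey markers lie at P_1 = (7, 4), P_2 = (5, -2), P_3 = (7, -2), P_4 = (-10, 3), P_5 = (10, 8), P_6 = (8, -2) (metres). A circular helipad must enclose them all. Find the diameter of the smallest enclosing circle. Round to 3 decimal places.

20.671

By Welzl's lemma the MEC is supported by two points (diametrically opposite) or three points (on a circumcircle).
The minimum enclosing circle is determined by three boundary points: P_4, P_5, P_6.
Their circumcentre is (7/38, 181/38) with r² = 77129/722.
The farthest remaining point P_3 is at distance² 66565/722 ≤ 77129/722.
Diameter = 2r = 2√(77129/722) ≈ 20.671.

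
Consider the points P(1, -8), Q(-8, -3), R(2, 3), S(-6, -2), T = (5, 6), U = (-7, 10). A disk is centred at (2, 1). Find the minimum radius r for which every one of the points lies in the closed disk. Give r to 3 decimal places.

The required radius is the distance from (2, 1) to the farthest point.
Squared distances: 82, 116, 4, 73, 34, 162.
Maximum is 162, attained at U.
r = √162 ≈ 12.728.

12.728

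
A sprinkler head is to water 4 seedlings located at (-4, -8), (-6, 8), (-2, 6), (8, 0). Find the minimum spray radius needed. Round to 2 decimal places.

9.01

The minimum enclosing circle of a finite set is fixed by two of the points (as a diameter) or three (as a circumcircle).
The minimum enclosing circle is determined by three boundary points: (-4, -8), (-6, 8), (8, 0).
Their circumcentre is (-1, 0.5) with r² = 81.25.
The farthest remaining point (-2, 6) is at distance² 31.25 ≤ 81.25.
r = √(81.25) ≈ 9.01.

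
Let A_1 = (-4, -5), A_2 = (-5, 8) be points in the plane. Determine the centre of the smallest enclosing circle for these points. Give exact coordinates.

The smallest circle enclosing two points has them as diameter endpoints.
Centre = midpoint = (-4.5, 1.5); r² = |A_1A_2|²/4 = 170/4 = 42.5.
Centre = (-4.5, 1.5).

(-4.5, 1.5)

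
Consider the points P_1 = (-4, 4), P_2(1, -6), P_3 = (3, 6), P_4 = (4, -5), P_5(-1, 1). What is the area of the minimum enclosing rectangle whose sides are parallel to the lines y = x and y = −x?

119

In coordinates u = x + y, v = x − y the rectangle is axis-aligned; the map (x,y)→(u,v) scales areas by 2.
u-values: 0, -5, 9, -1, 0; range = 9 − (-5) = 14.
v-values: -8, 7, -3, 9, -2; range = 9 − (-8) = 17.
Area = (14 × 17) / 2 = 119.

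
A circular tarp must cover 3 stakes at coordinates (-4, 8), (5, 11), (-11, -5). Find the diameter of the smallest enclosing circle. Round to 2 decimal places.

Call the three points A, B, C in the order given.
Side lengths²: AB² = 90, AC² = 218, BC² = 512.
Since BC² = 512 ≥ 218 + 90 = 308, the angle opposite BC is not acute, so the smallest enclosing circle has BC as diameter.
Centre = midpoint of BC = (-3, 3), r² = 512/4 = 128.
Diameter = 2r = 2√128 ≈ 22.63.

22.63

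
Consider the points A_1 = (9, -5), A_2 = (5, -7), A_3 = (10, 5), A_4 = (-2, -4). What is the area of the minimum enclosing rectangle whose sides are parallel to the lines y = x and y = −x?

126

In coordinates u = x + y, v = x − y the rectangle is axis-aligned; the map (x,y)→(u,v) scales areas by 2.
u-values: 4, -2, 15, -6; range = 15 − (-6) = 21.
v-values: 14, 12, 5, 2; range = 14 − 2 = 12.
Area = (21 × 12) / 2 = 126.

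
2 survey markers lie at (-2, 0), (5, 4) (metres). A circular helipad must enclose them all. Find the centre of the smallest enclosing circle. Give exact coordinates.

The smallest circle enclosing two points has them as diameter endpoints.
Centre = midpoint = (1.5, 2); r² = |(-2, 0)−(5, 4)|²/4 = 65/4 = 16.25.
Centre = (1.5, 2).

(1.5, 2)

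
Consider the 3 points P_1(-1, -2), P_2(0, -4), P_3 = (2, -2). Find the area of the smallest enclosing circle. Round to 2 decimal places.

7.85

Side lengths²: P_1P_2² = 5, P_1P_3² = 9, P_2P_3² = 8.
Since P_1P_3² = 9 < 8 + 5 = 13, the triangle is acute, so the smallest enclosing circle is the circumcircle.
Circumcentre = (0.5, -2.5), r² = 2.5.
Area = π·r² = π·2.5 ≈ 7.85.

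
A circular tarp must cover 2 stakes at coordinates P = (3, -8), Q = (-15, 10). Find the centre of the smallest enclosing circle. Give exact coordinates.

The smallest circle enclosing two points has them as diameter endpoints.
Centre = midpoint = (-6, 1); r² = |PQ|²/4 = 648/4 = 162.
Centre = (-6, 1).

(-6, 1)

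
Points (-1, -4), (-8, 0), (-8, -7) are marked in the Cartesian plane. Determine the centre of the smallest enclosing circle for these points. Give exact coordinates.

(-75/14, -3.5)

Call the three points A, B, C in the order given.
Side lengths²: AB² = 65, AC² = 58, BC² = 49.
Since AB² = 65 < 58 + 49 = 107, the triangle is acute, so the smallest enclosing circle is the circumcircle.
Circumcentre = (-75/14, -3.5), r² = 1885/98.
Centre = (-75/14, -3.5).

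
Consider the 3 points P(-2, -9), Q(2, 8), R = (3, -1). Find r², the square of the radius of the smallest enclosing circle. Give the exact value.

76.25

Side lengths²: PQ² = 305, PR² = 89, QR² = 82.
Since PQ² = 305 ≥ 89 + 82 = 171, the angle opposite PQ is not acute, so the smallest enclosing circle has PQ as diameter.
Centre = midpoint of PQ = (0, -0.5), r² = 305/4 = 76.25.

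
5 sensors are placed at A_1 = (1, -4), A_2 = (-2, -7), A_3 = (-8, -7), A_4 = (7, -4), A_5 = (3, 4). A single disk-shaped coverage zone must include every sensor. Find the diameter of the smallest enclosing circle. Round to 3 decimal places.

The minimum enclosing circle of a finite set is fixed by two of the points (as a diameter) or three (as a circumcircle).
The minimum enclosing circle is determined by three boundary points: A_3, A_4, A_5.
Their circumcentre is (-1, -3) with r² = 65.
The farthest remaining point A_2 is at distance² 17 ≤ 65.
Diameter = 2r = 2√65 ≈ 16.125.

16.125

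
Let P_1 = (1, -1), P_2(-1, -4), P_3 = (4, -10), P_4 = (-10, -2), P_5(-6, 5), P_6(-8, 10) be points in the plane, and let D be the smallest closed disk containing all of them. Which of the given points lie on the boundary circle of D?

By Welzl's lemma the MEC is supported by two points (diametrically opposite) or three points (on a circumcircle).
The farthest pair is P_3–P_6 with squared distance 544. The circle on this segment as diameter has centre (-2, 0) and r² = 544/4 = 136.
Check P_1: distance² to centre = 10 ≤ 136, so it lies inside.
All remaining points lie in this disk, and no smaller disk contains both endpoints, so this is the minimum enclosing circle.
The points at distance exactly r from the centre are P_3, P_6 — 2 points.

P_3, P_6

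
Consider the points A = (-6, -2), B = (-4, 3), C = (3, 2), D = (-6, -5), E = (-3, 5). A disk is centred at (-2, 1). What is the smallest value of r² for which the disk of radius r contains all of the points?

The required radius is the distance from (-2, 1) to the farthest point.
Squared distances: 25, 8, 26, 52, 17.
Maximum is 52, attained at D.

52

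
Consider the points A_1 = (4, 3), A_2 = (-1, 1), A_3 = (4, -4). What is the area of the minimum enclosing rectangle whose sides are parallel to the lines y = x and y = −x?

35

In coordinates u = x + y, v = x − y the rectangle is axis-aligned; the map (x,y)→(u,v) scales areas by 2.
u-values: 7, 0, 0; range = 7 − 0 = 7.
v-values: 1, -2, 8; range = 8 − (-2) = 10.
Area = (7 × 10) / 2 = 35.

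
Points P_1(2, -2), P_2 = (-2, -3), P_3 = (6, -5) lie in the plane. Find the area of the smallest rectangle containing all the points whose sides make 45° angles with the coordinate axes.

30

In coordinates u = x + y, v = x − y the rectangle is axis-aligned; the map (x,y)→(u,v) scales areas by 2.
u-values: 0, -5, 1; range = 1 − (-5) = 6.
v-values: 4, 1, 11; range = 11 − 1 = 10.
Area = (6 × 10) / 2 = 30.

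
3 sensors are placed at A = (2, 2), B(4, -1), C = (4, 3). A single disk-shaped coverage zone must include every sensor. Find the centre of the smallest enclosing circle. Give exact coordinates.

(3.75, 1)

Side lengths²: AB² = 13, AC² = 5, BC² = 16.
Since BC² = 16 < 13 + 5 = 18, the triangle is acute, so the smallest enclosing circle is the circumcircle.
Circumcentre = (3.75, 1), r² = 4.0625.
Centre = (3.75, 1).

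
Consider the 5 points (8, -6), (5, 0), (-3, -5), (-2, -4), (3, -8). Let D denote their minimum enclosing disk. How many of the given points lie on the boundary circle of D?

3

The minimum enclosing circle of a finite set is fixed by two of the points (as a diameter) or three (as a circumcircle).
The minimum enclosing circle is determined by three boundary points: (8, -6), (5, 0), (-3, -5).
Their circumcentre is (107/42, -209/42) with r² = 27145/882.
The farthest remaining point (-2, -4) is at distance² 19081/882 ≤ 27145/882.
The points at distance exactly r from the centre are (8, -6), (5, 0), (-3, -5) — 3 points.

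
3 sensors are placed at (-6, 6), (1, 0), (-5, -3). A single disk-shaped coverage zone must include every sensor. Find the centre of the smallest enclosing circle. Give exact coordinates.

(-137/38, 65/38)

Call the three points A, B, C in the order given.
Side lengths²: AB² = 85, AC² = 82, BC² = 45.
Since AB² = 85 < 82 + 45 = 127, the triangle is acute, so the smallest enclosing circle is the circumcircle.
Circumcentre = (-137/38, 65/38), r² = 17425/722.
Centre = (-137/38, 65/38).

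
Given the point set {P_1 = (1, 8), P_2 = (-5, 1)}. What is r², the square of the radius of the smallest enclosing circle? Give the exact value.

21.25

The smallest circle enclosing two points has them as diameter endpoints.
Centre = midpoint = (-2, 4.5); r² = |P_1P_2|²/4 = 85/4 = 21.25.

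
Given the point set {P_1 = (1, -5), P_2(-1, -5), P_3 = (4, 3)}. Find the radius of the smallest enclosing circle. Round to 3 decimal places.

4.717

Side lengths²: P_1P_2² = 4, P_1P_3² = 73, P_2P_3² = 89.
Since P_2P_3² = 89 ≥ 73 + 4 = 77, the angle opposite P_2P_3 is not acute, so the smallest enclosing circle has P_2P_3 as diameter.
Centre = midpoint of P_2P_3 = (1.5, -1), r² = 89/4 = 22.25.
r = √(22.25) ≈ 4.717.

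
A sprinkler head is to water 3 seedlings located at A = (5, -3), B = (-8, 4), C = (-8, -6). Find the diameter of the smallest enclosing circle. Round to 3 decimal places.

Side lengths²: AB² = 218, AC² = 178, BC² = 100.
Since AB² = 218 < 178 + 100 = 278, the triangle is acute, so the smallest enclosing circle is the circumcircle.
Circumcentre = (-30/13, -1), r² = 9701/169.
Diameter = 2r = 2√(9701/169) ≈ 15.153.

15.153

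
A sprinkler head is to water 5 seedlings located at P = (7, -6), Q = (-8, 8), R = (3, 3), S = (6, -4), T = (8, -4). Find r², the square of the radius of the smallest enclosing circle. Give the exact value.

105.25

A smallest enclosing disk is always determined by at most three of the input points on its boundary.
The farthest pair is P–Q with squared distance 421. The circle on this segment as diameter has centre (-0.5, 1) and r² = 421/4 = 105.25.
Check R: distance² to centre = 16.25 ≤ 105.25, so it lies inside.
All remaining points lie in this disk, and no smaller disk contains both endpoints, so this is the minimum enclosing circle.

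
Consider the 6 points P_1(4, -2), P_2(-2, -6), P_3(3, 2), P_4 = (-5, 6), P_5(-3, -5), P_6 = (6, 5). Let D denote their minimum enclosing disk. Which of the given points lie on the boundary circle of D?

P_2, P_4, P_6

By Welzl's lemma the MEC is supported by two points (diametrically opposite) or three points (on a circumcircle).
The minimum enclosing circle is determined by three boundary points: P_2, P_4, P_6.
Their circumcentre is (7/86, 77/86) with r² = 191845/3698.
The farthest remaining point P_5 is at distance² 163637/3698 ≤ 191845/3698.
The points at distance exactly r from the centre are P_2, P_4, P_6 — 3 points.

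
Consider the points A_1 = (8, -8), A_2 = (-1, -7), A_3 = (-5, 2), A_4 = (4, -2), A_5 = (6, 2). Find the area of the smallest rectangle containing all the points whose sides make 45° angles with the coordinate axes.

184

In coordinates u = x + y, v = x − y the rectangle is axis-aligned; the map (x,y)→(u,v) scales areas by 2.
u-values: 0, -8, -3, 2, 8; range = 8 − (-8) = 16.
v-values: 16, 6, -7, 6, 4; range = 16 − (-7) = 23.
Area = (16 × 23) / 2 = 184.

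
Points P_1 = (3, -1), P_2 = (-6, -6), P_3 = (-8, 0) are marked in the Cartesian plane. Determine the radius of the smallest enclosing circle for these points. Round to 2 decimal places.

5.62

Side lengths²: P_1P_2² = 106, P_1P_3² = 122, P_2P_3² = 40.
Since P_1P_3² = 122 < 106 + 40 = 146, the triangle is acute, so the smallest enclosing circle is the circumcircle.
Circumcentre = (-2.59375, -1.53125), r² = 31.572265625.
r = √(31.572265625) ≈ 5.62.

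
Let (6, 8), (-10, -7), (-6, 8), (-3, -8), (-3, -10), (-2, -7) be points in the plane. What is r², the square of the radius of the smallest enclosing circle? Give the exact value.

The farthest pair is (6, 8)–(-10, -7) with squared distance 481. The circle on this segment as diameter has centre (-2, 0.5) and r² = 481/4 = 120.25.
Check (-6, 8): distance² to centre = 72.25 ≤ 120.25, so it lies inside.
All remaining points lie in this disk, and no smaller disk contains both endpoints, so this is the minimum enclosing circle.

120.25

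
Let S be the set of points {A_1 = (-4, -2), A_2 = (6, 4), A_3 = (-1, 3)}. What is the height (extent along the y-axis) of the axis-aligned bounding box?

6

max y = 4, min y = -2, so height = 6.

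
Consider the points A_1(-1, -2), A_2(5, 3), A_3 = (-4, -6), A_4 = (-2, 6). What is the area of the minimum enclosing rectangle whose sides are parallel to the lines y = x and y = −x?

In coordinates u = x + y, v = x − y the rectangle is axis-aligned; the map (x,y)→(u,v) scales areas by 2.
u-values: -3, 8, -10, 4; range = 8 − (-10) = 18.
v-values: 1, 2, 2, -8; range = 2 − (-8) = 10.
Area = (18 × 10) / 2 = 90.

90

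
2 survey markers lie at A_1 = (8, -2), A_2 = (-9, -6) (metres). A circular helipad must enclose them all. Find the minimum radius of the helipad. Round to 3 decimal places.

The smallest circle enclosing two points has them as diameter endpoints.
Centre = midpoint = (-0.5, -4); r² = |A_1A_2|²/4 = 305/4 = 76.25.
r = √(76.25) ≈ 8.732.

8.732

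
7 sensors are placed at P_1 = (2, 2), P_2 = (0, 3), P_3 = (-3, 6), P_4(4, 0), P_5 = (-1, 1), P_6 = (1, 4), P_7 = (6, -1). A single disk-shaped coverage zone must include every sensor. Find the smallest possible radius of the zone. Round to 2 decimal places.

5.70

The minimum enclosing circle of a finite set is fixed by two of the points (as a diameter) or three (as a circumcircle).
The farthest pair is P_3–P_7 with squared distance 130. The circle on this segment as diameter has centre (1.5, 2.5) and r² = 130/4 = 32.5.
Check P_1: distance² to centre = 0.5 ≤ 32.5, so it lies inside.
All remaining points lie in this disk, and no smaller disk contains both endpoints, so this is the minimum enclosing circle.
r = √(32.5) ≈ 5.70.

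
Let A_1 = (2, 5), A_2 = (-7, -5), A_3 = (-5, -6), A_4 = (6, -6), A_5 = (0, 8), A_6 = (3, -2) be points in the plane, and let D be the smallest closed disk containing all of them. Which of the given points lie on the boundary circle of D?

A_2, A_4, A_5

By Welzl's lemma the MEC is supported by two points (diametrically opposite) or three points (on a circumcircle).
The minimum enclosing circle is determined by three boundary points: A_2, A_4, A_5.
Their circumcentre is (-9/88, -29/88) with r² = 268685/3872.
The farthest remaining point A_3 is at distance² 217381/3872 ≤ 268685/3872.
The points at distance exactly r from the centre are A_2, A_4, A_5 — 3 points.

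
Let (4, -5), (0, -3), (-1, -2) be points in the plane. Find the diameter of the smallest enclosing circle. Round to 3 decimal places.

Call the three points A, B, C in the order given.
Side lengths²: AB² = 20, AC² = 34, BC² = 2.
Since AC² = 34 ≥ 20 + 2 = 22, the angle opposite AC is not acute, so the smallest enclosing circle has AC as diameter.
Centre = midpoint of AC = (1.5, -3.5), r² = 34/4 = 8.5.
Diameter = 2r = 2√(8.5) ≈ 5.831.

5.831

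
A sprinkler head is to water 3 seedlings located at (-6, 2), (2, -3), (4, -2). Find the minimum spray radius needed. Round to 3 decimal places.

Call the three points A, B, C in the order given.
Side lengths²: AB² = 89, AC² = 116, BC² = 5.
Since AC² = 116 ≥ 89 + 5 = 94, the angle opposite AC is not acute, so the smallest enclosing circle has AC as diameter.
Centre = midpoint of AC = (-1, 0), r² = 116/4 = 29.
r = √29 ≈ 5.385.

5.385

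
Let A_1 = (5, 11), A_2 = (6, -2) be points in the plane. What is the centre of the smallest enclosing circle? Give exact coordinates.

The smallest circle enclosing two points has them as diameter endpoints.
Centre = midpoint = (5.5, 4.5); r² = |A_1A_2|²/4 = 170/4 = 42.5.
Centre = (5.5, 4.5).

(5.5, 4.5)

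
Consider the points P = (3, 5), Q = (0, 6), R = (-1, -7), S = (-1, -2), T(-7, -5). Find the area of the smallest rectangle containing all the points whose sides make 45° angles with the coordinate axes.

120

In coordinates u = x + y, v = x − y the rectangle is axis-aligned; the map (x,y)→(u,v) scales areas by 2.
u-values: 8, 6, -8, -3, -12; range = 8 − (-12) = 20.
v-values: -2, -6, 6, 1, -2; range = 6 − (-6) = 12.
Area = (20 × 12) / 2 = 120.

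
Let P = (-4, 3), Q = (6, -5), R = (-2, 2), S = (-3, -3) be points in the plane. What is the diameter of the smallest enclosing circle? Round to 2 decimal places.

12.81

By Welzl's lemma the MEC is supported by two points (diametrically opposite) or three points (on a circumcircle).
The farthest pair is P–Q with squared distance 164. The circle on this segment as diameter has centre (1, -1) and r² = 164/4 = 41.
Check R: distance² to centre = 18 ≤ 41, so it lies inside.
All remaining points lie in this disk, and no smaller disk contains both endpoints, so this is the minimum enclosing circle.
Diameter = 2r = 2√41 ≈ 12.81.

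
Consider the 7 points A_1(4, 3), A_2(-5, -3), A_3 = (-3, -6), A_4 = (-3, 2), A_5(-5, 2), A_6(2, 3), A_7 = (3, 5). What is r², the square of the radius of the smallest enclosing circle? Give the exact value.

39.25

The farthest pair is A_3–A_7 with squared distance 157. The circle on this segment as diameter has centre (0, -0.5) and r² = 157/4 = 39.25.
Check A_1: distance² to centre = 28.25 ≤ 39.25, so it lies inside.
All remaining points lie in this disk, and no smaller disk contains both endpoints, so this is the minimum enclosing circle.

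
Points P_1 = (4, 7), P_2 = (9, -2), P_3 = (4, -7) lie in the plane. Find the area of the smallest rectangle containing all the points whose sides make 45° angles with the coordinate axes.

In coordinates u = x + y, v = x − y the rectangle is axis-aligned; the map (x,y)→(u,v) scales areas by 2.
u-values: 11, 7, -3; range = 11 − (-3) = 14.
v-values: -3, 11, 11; range = 11 − (-3) = 14.
Area = (14 × 14) / 2 = 98.

98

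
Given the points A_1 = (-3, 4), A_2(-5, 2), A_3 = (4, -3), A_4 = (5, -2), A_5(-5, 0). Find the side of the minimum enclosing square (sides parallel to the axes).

10

The bounding box has width 10 and height 7.
An axis-aligned square enclosing the set must have side ≥ max(width, height).
So the minimum side is max(10, 7) = 10.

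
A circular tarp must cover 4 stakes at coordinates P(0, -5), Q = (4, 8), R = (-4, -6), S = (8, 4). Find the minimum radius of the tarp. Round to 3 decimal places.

A smallest enclosing disk is always determined by at most three of the input points on its boundary.
The minimum enclosing circle is determined by three boundary points: Q, R, S.
Their circumcentre is (7/11, 7/11) with r² = 7930/121.
The farthest remaining point P is at distance² 3893/121 ≤ 7930/121.
r = √(7930/121) ≈ 8.096.

8.096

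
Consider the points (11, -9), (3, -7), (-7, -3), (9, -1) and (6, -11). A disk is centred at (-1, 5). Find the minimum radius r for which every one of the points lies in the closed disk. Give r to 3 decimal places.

18.439

The required radius is the distance from (-1, 5) to the farthest point.
Squared distances: 340, 160, 100, 136, 305.
Maximum is 340, attained at (11, -9).
r = √340 ≈ 18.439.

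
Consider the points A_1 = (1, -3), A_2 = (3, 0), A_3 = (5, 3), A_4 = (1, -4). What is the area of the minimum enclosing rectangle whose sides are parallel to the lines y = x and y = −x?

16.5

In coordinates u = x + y, v = x − y the rectangle is axis-aligned; the map (x,y)→(u,v) scales areas by 2.
u-values: -2, 3, 8, -3; range = 8 − (-3) = 11.
v-values: 4, 3, 2, 5; range = 5 − 2 = 3.
Area = (11 × 3) / 2 = 16.5.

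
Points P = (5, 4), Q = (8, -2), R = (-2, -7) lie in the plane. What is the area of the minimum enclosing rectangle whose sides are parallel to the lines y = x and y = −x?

In coordinates u = x + y, v = x − y the rectangle is axis-aligned; the map (x,y)→(u,v) scales areas by 2.
u-values: 9, 6, -9; range = 9 − (-9) = 18.
v-values: 1, 10, 5; range = 10 − 1 = 9.
Area = (18 × 9) / 2 = 81.

81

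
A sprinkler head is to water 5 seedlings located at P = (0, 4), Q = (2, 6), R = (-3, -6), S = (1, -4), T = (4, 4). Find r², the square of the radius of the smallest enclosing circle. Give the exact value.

42.25

The minimum enclosing circle of a finite set is fixed by two of the points (as a diameter) or three (as a circumcircle).
The farthest pair is Q–R with squared distance 169. The circle on this segment as diameter has centre (-0.5, 0) and r² = 169/4 = 42.25.
Check P: distance² to centre = 16.25 ≤ 42.25, so it lies inside.
All remaining points lie in this disk, and no smaller disk contains both endpoints, so this is the minimum enclosing circle.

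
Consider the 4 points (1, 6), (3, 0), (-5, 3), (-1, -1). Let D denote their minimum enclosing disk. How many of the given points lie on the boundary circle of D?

A smallest enclosing disk is always determined by at most three of the input points on its boundary.
The minimum enclosing circle is determined by three boundary points: (1, 6), (3, 0), (-5, 3).
Their circumcentre is (-11/14, 29/14) with r² = 1825/98.
The farthest remaining point (-1, -1) is at distance² 929/98 ≤ 1825/98.
The points at distance exactly r from the centre are (1, 6), (3, 0), (-5, 3) — 3 points.

3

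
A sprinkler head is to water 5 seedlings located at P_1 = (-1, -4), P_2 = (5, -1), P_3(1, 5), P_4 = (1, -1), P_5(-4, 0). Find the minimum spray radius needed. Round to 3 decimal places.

4.646

The minimum enclosing circle is determined by three boundary points: P_1, P_2, P_3.
Their circumcentre is (0.5625, 0.375) with r² = 21.58203125.
The farthest remaining point P_5 is at distance² 20.95703125 ≤ 21.58203125.
r = √(21.58203125) ≈ 4.646.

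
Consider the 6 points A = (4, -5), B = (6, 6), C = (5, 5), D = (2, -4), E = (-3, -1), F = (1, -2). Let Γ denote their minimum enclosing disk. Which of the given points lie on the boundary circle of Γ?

A smallest enclosing disk is always determined by at most three of the input points on its boundary.
The minimum enclosing circle is determined by three boundary points: A, B, E.
Their circumcentre is (93/34, 31/34) with r² = 21125/578.
The farthest remaining point D is at distance² 14257/578 ≤ 21125/578.
The points at distance exactly r from the centre are A, B, E — 3 points.

A, B, E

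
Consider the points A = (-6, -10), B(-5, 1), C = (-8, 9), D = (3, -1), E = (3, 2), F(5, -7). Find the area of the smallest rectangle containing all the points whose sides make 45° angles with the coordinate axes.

304.5

In coordinates u = x + y, v = x − y the rectangle is axis-aligned; the map (x,y)→(u,v) scales areas by 2.
u-values: -16, -4, 1, 2, 5, -2; range = 5 − (-16) = 21.
v-values: 4, -6, -17, 4, 1, 12; range = 12 − (-17) = 29.
Area = (21 × 29) / 2 = 304.5.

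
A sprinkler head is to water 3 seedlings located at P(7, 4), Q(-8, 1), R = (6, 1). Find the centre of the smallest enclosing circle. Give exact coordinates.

(-0.5, 2.5)

Side lengths²: PQ² = 234, PR² = 10, QR² = 196.
Since PQ² = 234 ≥ 196 + 10 = 206, the angle opposite PQ is not acute, so the smallest enclosing circle has PQ as diameter.
Centre = midpoint of PQ = (-0.5, 2.5), r² = 234/4 = 58.5.
Centre = (-0.5, 2.5).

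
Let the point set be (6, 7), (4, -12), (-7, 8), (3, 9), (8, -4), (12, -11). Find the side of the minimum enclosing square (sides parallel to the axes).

The bounding box has width 19 and height 21.
An axis-aligned square enclosing the set must have side ≥ max(width, height).
So the minimum side is max(19, 21) = 21.

21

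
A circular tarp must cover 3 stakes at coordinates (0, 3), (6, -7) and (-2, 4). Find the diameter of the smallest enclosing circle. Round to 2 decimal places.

Call the three points A, B, C in the order given.
Side lengths²: AB² = 136, AC² = 5, BC² = 185.
Since BC² = 185 ≥ 136 + 5 = 141, the angle opposite BC is not acute, so the smallest enclosing circle has BC as diameter.
Centre = midpoint of BC = (2, -1.5), r² = 185/4 = 46.25.
Diameter = 2r = 2√(46.25) ≈ 13.60.

13.60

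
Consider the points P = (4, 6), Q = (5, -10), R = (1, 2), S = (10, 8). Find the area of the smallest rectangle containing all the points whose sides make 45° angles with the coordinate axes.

195.5

In coordinates u = x + y, v = x − y the rectangle is axis-aligned; the map (x,y)→(u,v) scales areas by 2.
u-values: 10, -5, 3, 18; range = 18 − (-5) = 23.
v-values: -2, 15, -1, 2; range = 15 − (-2) = 17.
Area = (23 × 17) / 2 = 195.5.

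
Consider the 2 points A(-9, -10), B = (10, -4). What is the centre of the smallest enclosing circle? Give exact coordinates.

The smallest circle enclosing two points has them as diameter endpoints.
Centre = midpoint = (0.5, -7); r² = |AB|²/4 = 397/4 = 99.25.
Centre = (0.5, -7).

(0.5, -7)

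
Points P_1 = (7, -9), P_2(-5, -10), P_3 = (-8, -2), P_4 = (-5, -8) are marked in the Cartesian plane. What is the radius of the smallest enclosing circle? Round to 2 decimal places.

8.28

The farthest pair is P_1–P_3 with squared distance 274. The circle on this segment as diameter has centre (-0.5, -5.5) and r² = 274/4 = 68.5.
Check P_2: distance² to centre = 40.5 ≤ 68.5, so it lies inside.
All remaining points lie in this disk, and no smaller disk contains both endpoints, so this is the minimum enclosing circle.
r = √(68.5) ≈ 8.28.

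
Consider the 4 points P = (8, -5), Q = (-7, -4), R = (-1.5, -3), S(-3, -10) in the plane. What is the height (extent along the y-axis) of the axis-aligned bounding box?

7

max y = -3, min y = -10, so height = 7.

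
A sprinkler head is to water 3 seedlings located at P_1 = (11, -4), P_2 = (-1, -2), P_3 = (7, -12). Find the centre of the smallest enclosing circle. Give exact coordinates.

Side lengths²: P_1P_2² = 148, P_1P_3² = 80, P_2P_3² = 164.
Since P_2P_3² = 164 < 148 + 80 = 228, the triangle is acute, so the smallest enclosing circle is the circumcircle.
Circumcentre = (59/13, -75/13), r² = 7585/169.
Centre = (59/13, -75/13).

(59/13, -75/13)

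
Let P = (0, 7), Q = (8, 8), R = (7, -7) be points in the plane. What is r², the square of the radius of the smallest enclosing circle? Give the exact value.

Side lengths²: PQ² = 65, PR² = 245, QR² = 226.
Since PR² = 245 < 226 + 65 = 291, the triangle is acute, so the smallest enclosing circle is the circumcircle.
Circumcentre = (165/34, 23/34), r² = 36725/578.

36725/578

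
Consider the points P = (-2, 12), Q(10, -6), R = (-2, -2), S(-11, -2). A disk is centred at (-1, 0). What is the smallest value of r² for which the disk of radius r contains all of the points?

157

The required radius is the distance from (-1, 0) to the farthest point.
Squared distances: 145, 157, 5, 104.
Maximum is 157, attained at Q.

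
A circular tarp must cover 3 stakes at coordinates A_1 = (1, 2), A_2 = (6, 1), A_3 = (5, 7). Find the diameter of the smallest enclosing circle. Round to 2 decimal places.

Side lengths²: A_1A_2² = 26, A_1A_3² = 41, A_2A_3² = 37.
Since A_1A_3² = 41 < 37 + 26 = 63, the triangle is acute, so the smallest enclosing circle is the circumcircle.
Circumcentre = (229/58, 217/58), r² = 19721/1682.
Diameter = 2r = 2√(19721/1682) ≈ 6.85.

6.85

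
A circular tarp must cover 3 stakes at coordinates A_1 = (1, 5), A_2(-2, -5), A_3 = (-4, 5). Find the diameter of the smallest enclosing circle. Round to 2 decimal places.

10.65

Side lengths²: A_1A_2² = 109, A_1A_3² = 25, A_2A_3² = 104.
Since A_1A_2² = 109 < 104 + 25 = 129, the triangle is acute, so the smallest enclosing circle is the circumcircle.
Circumcentre = (-1.5, 0.3), r² = 28.34.
Diameter = 2r = 2√(28.34) ≈ 10.65.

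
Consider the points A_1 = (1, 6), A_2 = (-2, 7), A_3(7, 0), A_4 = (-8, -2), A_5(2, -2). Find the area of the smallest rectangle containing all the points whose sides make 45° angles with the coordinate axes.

In coordinates u = x + y, v = x − y the rectangle is axis-aligned; the map (x,y)→(u,v) scales areas by 2.
u-values: 7, 5, 7, -10, 0; range = 7 − (-10) = 17.
v-values: -5, -9, 7, -6, 4; range = 7 − (-9) = 16.
Area = (17 × 16) / 2 = 136.

136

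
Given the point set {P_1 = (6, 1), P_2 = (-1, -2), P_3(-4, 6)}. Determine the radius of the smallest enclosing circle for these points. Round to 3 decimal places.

5.596

Side lengths²: P_1P_2² = 58, P_1P_3² = 125, P_2P_3² = 73.
Since P_1P_3² = 125 < 73 + 58 = 131, the triangle is acute, so the smallest enclosing circle is the circumcircle.
Circumcentre = (23/26, 85/26), r² = 10585/338.
r = √(10585/338) ≈ 5.596.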